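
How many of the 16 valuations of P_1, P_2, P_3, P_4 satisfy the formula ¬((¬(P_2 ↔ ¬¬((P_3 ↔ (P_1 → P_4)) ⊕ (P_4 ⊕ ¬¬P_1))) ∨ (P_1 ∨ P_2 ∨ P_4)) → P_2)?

7

P_1  P_2  P_3  P_4  |  (P_1 → P_4)  (P_3 ↔ (P_1 → P_4))  ¬P_1  ¬¬P_1  (P_4 ⊕ ¬¬P_1)  (P_1 ∨ P_2 ∨ P_4)  φ
 T    T    T    T   |       T                T            F      T          F                T          F
 T    T    T    F   |       F                F            F      T          T                T          F
 T    T    F    T   |       T                F            F      T          F                T          F
 T    T    F    F   |       F                T            F      T          T                T          F
 T    F    T    T   |       T                T            F      T          F                T          T
 T    F    T    F   |       F                F            F      T          T                T          T
 T    F    F    T   |       T                F            F      T          F                T          T
 T    F    F    F   |       F                T            F      T          T                T          T
 F    T    T    T   |       T                T            T      F          T                T          F
 F    T    T    F   |       T                T            T      F          F                T          F
 F    T    F    T   |       T                F            T      F          T                T          F
 F    T    F    F   |       T                F            T      F          F                T          F
 F    F    T    T   |       T                T            T      F          T                T          T
 F    F    T    F   |       T                T            T      F          F                F          T
 F    F    F    T   |       T                F            T      F          T                T          T
 F    F    F    F   |       T                F            T      F          F                F          F
The formula is true on 7 of the 16 rows.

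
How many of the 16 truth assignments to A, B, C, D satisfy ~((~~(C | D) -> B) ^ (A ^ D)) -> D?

12

A  B  C  D     (C | D)  ~(C | D)  ~~(C | D)  (~~(C | D) -> B)  (A ^ D)  ((~~(C | D) -> B) ^ (A ^ D))  φ
T  T  T  T        T        F          T             T             F                  T                T
T  T  T  F        T        F          T             T             T                  F                F
T  T  F  T        T        F          T             T             F                  T                T
T  T  F  F        F        T          F             T             T                  F                F
T  F  T  T        T        F          T             F             F                  F                T
T  F  T  F        T        F          T             F             T                  T                T
T  F  F  T        T        F          T             F             F                  F                T
T  F  F  F        F        T          F             T             T                  F                F
F  T  T  T        T        F          T             T             T                  F                T
F  T  T  F        T        F          T             T             F                  T                T
F  T  F  T        T        F          T             T             T                  F                T
F  T  F  F        F        T          F             T             F                  T                T
F  F  T  T        T        F          T             F             T                  T                T
F  F  T  F        T        F          T             F             F                  F                F
F  F  F  T        T        F          T             F             T                  T                T
F  F  F  F        F        T          F             T             F                  T                T
The formula is true on 12 of the 16 rows.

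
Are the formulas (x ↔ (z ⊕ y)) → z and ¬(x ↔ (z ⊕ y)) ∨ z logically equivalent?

  x      y      z    |    φ      ψ  
 True   True   True  |   True   True
 True   True  False  |  False  False
 True  False   True  |   True   True
 True  False  False  |   True   True
False   True   True  |   True   True
False   True  False  |   True   True
False  False   True  |   True   True
False  False  False  |  False  False
The columns for φ and ψ agree on every row, so they are logically equivalent.

equivalent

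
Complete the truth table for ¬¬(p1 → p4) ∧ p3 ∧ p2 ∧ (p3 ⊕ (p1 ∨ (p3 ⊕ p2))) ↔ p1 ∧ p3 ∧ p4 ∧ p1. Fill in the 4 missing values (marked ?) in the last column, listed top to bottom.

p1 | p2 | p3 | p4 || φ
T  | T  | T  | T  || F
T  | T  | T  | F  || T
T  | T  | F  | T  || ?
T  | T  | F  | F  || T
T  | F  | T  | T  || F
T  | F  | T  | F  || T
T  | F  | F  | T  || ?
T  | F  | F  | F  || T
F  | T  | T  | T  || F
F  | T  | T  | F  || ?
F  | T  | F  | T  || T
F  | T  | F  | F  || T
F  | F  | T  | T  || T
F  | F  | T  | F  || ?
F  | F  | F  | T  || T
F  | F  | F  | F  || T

T, T, F, T

Row p1=T, p2=T, p3=F, p4=T: (¬¬(p1 → p4) ∧ p3 ∧ p2 ∧ (p3 ⊕ (p1 ∨ (p3 ⊕ p2)))) = F, (p1 ∧ p3 ∧ p4 ∧ p1) = F, so the formula = T.
Row p1=T, p2=F, p3=F, p4=T: (¬¬(p1 → p4) ∧ p3 ∧ p2 ∧ (p3 ⊕ (p1 ∨ (p3 ⊕ p2)))) = F, (p1 ∧ p3 ∧ p4 ∧ p1) = F, so the formula = T.
Row p1=F, p2=T, p3=T, p4=F: (¬¬(p1 → p4) ∧ p3 ∧ p2 ∧ (p3 ⊕ (p1 ∨ (p3 ⊕ p2)))) = T, (p1 ∧ p3 ∧ p4 ∧ p1) = F, so the formula = F.
Row p1=F, p2=F, p3=T, p4=F: (¬¬(p1 → p4) ∧ p3 ∧ p2 ∧ (p3 ⊕ (p1 ∨ (p3 ⊕ p2)))) = F, (p1 ∧ p3 ∧ p4 ∧ p1) = F, so the formula = T.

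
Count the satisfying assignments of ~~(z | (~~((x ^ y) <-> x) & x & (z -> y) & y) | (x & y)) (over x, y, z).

5

x | y | z || φ
0 | 0 | 0 || 0
0 | 0 | 1 || 1
0 | 1 | 0 || 0
0 | 1 | 1 || 1
1 | 0 | 0 || 0
1 | 0 | 1 || 1
1 | 1 | 0 || 1
1 | 1 | 1 || 1
The formula is true on 5 of the 8 rows.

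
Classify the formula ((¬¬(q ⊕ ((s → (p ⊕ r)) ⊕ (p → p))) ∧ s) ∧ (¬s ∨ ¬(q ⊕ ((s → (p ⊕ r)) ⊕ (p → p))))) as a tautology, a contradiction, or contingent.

p | q | r | s || φ
T | T | T | T || F
T | T | T | F || F
T | T | F | T || F
T | T | F | F || F
T | F | T | T || F
T | F | T | F || F
T | F | F | T || F
T | F | F | F || F
F | T | T | T || F
F | T | T | F || F
F | T | F | T || F
F | T | F | F || F
F | F | T | T || F
F | F | T | F || F
F | F | F | T || F
F | F | F | F || F
Every row is F, so the formula is a contradiction.

contradiction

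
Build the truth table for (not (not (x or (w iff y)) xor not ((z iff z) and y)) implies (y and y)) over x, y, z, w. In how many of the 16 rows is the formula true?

x  y  z  w  |  φ
T  T  T  T  |  T
T  T  T  F  |  T
T  T  F  T  |  T
T  T  F  F  |  T
T  F  T  T  |  T
T  F  T  F  |  T
T  F  F  T  |  T
T  F  F  F  |  T
F  T  T  T  |  T
F  T  T  F  |  T
F  T  F  T  |  T
F  T  F  F  |  T
F  F  T  T  |  F
F  F  T  F  |  T
F  F  F  T  |  F
F  F  F  F  |  T
The formula is true on 14 of the 16 rows.

14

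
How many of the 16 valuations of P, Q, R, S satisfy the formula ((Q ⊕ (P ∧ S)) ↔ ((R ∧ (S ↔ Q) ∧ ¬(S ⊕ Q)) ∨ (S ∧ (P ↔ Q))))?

3

P | Q | R | S | φ
- | - | - | - | -
F | F | F | F | T
F | F | F | T | F
F | F | T | F | F
F | F | T | T | F
F | T | F | F | F
F | T | F | T | F
F | T | T | F | F
F | T | T | T | T
T | F | F | F | T
T | F | F | T | F
T | F | T | F | F
T | F | T | T | F
T | T | F | F | F
T | T | F | T | F
T | T | T | F | F
T | T | T | T | F
The formula is true on 3 of the 16 rows.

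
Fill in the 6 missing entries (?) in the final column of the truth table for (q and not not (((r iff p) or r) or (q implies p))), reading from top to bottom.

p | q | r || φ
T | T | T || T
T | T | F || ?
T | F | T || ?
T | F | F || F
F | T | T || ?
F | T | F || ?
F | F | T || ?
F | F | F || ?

T, F, T, T, F, F

Row p=T, q=T, r=F: not not (((r iff p) or r) or (q implies p)) = T, so the formula = T.
Row p=T, q=F, r=T: not not (((r iff p) or r) or (q implies p)) = T, so the formula = F.
Row p=F, q=T, r=T: not not (((r iff p) or r) or (q implies p)) = T, so the formula = T.
Row p=F, q=T, r=F: not not (((r iff p) or r) or (q implies p)) = T, so the formula = T.
Row p=F, q=F, r=T: not not (((r iff p) or r) or (q implies p)) = T, so the formula = F.
Row p=F, q=F, r=F: not not (((r iff p) or r) or (q implies p)) = T, so the formula = F.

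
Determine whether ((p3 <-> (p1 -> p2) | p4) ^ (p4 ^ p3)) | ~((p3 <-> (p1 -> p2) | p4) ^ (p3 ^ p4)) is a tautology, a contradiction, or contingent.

p1  p2  p3  p4     (p1 -> p2)  ((p1 -> p2) | p4)  (p3 <-> ((p1 -> p2) | p4))  (p4 ^ p3)  (p3 ^ p4)  φ
1   1   1   1          1               1                      1                   0          0      1
1   1   1   0          1               1                      1                   1          1      1
1   1   0   1          1               1                      0                   1          1      1
1   1   0   0          1               1                      0                   0          0      1
1   0   1   1          0               1                      1                   0          0      1
1   0   1   0          0               0                      0                   1          1      1
1   0   0   1          0               1                      0                   1          1      1
1   0   0   0          0               0                      1                   0          0      1
0   1   1   1          1               1                      1                   0          0      1
0   1   1   0          1               1                      1                   1          1      1
0   1   0   1          1               1                      0                   1          1      1
0   1   0   0          1               1                      0                   0          0      1
0   0   1   1          1               1                      1                   0          0      1
0   0   1   0          1               1                      1                   1          1      1
0   0   0   1          1               1                      0                   1          1      1
0   0   0   0          1               1                      0                   0          0      1
Every row is 1, so the formula is a tautology.

tautology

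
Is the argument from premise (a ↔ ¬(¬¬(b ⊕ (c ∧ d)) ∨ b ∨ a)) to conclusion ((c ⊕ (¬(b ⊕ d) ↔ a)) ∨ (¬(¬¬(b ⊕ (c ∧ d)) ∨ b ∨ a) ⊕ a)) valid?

no

  a   |   b   |   c   |   d   |   φ   |   ψ  
----- | ----- | ----- | ----- | ----- | -----
 True |  True |  True |  True | False |  True
 True |  True |  True | False | False |  True
 True |  True | False |  True | False |  True
 True |  True | False | False | False |  True
 True | False |  True |  True | False |  True
 True | False |  True | False | False |  True
 True | False | False |  True | False |  True
 True | False | False | False | False |  True
False |  True |  True |  True |  True |  True
False |  True |  True | False |  True | False
False |  True | False |  True |  True | False
False |  True | False | False |  True |  True
False | False |  True |  True |  True | False
False | False |  True | False | False |  True
False | False | False |  True | False |  True
False | False | False | False | False |  True
At a=False, b=True, c=True, d=False we have φ true but ψ false, so φ does not entail ψ.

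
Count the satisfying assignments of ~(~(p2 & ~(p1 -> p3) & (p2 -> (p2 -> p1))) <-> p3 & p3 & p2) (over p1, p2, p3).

  p1  |   p2  |   p3  ||   φ  
False | False | False ||  True
False | False |  True ||  True
False |  True | False ||  True
False |  True |  True || False
 True | False | False ||  True
 True | False |  True ||  True
 True |  True | False || False
 True |  True |  True || False
The formula is true on 5 of the 8 rows.

5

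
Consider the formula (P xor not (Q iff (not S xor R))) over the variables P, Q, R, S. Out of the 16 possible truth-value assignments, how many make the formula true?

8

P | Q | R | S || not S | (not S xor R) | (Q iff (not S xor R)) | not (Q iff (not S xor R)) | φ
T | T | T | T ||   F   |       T       |           T           |             F             | T
T | T | T | F ||   T   |       F       |           F           |             T             | F
T | T | F | T ||   F   |       F       |           F           |             T             | F
T | T | F | F ||   T   |       T       |           T           |             F             | T
T | F | T | T ||   F   |       T       |           F           |             T             | F
T | F | T | F ||   T   |       F       |           T           |             F             | T
T | F | F | T ||   F   |       F       |           T           |             F             | T
T | F | F | F ||   T   |       T       |           F           |             T             | F
F | T | T | T ||   F   |       T       |           T           |             F             | F
F | T | T | F ||   T   |       F       |           F           |             T             | T
F | T | F | T ||   F   |       F       |           F           |             T             | T
F | T | F | F ||   T   |       T       |           T           |             F             | F
F | F | T | T ||   F   |       T       |           F           |             T             | T
F | F | T | F ||   T   |       F       |           T           |             F             | F
F | F | F | T ||   F   |       F       |           T           |             F             | F
F | F | F | F ||   T   |       T       |           F           |             T             | T
The formula is true on 8 of the 16 rows.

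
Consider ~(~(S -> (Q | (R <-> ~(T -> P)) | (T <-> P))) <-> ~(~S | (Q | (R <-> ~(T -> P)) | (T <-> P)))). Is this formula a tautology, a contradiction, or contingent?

  P      Q      R      S      T    |    φ  
 True   True   True   True   True  |  False
 True   True   True   True  False  |  False
 True   True   True  False   True  |  False
 True   True   True  False  False  |  False
 True   True  False   True   True  |  False
 True   True  False   True  False  |  False
 True   True  False  False   True  |  False
 True   True  False  False  False  |  False
 True  False   True   True   True  |  False
 True  False   True   True  False  |  False
 True  False   True  False   True  |  False
 True  False   True  False  False  |  False
 True  False  False   True   True  |  False
 True  False  False   True  False  |  False
 True  False  False  False   True  |  False
 True  False  False  False  False  |  False
False   True   True   True   True  |  False
False   True   True   True  False  |  False
False   True   True  False   True  |  False
False   True   True  False  False  |  False
False   True  False   True   True  |  False
False   True  False   True  False  |  False
False   True  False  False   True  |  False
False   True  False  False  False  |  False
False  False   True   True   True  |  False
False  False   True   True  False  |  False
False  False   True  False   True  |  False
False  False   True  False  False  |  False
False  False  False   True   True  |  False
False  False  False   True  False  |  False
False  False  False  False   True  |  False
False  False  False  False  False  |  False
Every row is False, so the formula is a contradiction.

contradiction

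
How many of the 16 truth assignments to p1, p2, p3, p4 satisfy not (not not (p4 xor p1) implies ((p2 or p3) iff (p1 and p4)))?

p1 | p2 | p3 | p4 || (p4 xor p1) | not (p4 xor p1) | not not (p4 xor p1) | (p2 or p3) | (p1 and p4) | ((p2 or p3) iff (p1 and p4)) | φ
F  | F  | F  | F  ||      F      |        T        |          F          |     F      |      F      |              T               | F
F  | F  | F  | T  ||      T      |        F        |          T          |     F      |      F      |              T               | F
F  | F  | T  | F  ||      F      |        T        |          F          |     T      |      F      |              F               | F
F  | F  | T  | T  ||      T      |        F        |          T          |     T      |      F      |              F               | T
F  | T  | F  | F  ||      F      |        T        |          F          |     T      |      F      |              F               | F
F  | T  | F  | T  ||      T      |        F        |          T          |     T      |      F      |              F               | T
F  | T  | T  | F  ||      F      |        T        |          F          |     T      |      F      |              F               | F
F  | T  | T  | T  ||      T      |        F        |          T          |     T      |      F      |              F               | T
T  | F  | F  | F  ||      T      |        F        |          T          |     F      |      F      |              T               | F
T  | F  | F  | T  ||      F      |        T        |          F          |     F      |      T      |              F               | F
T  | F  | T  | F  ||      T      |        F        |          T          |     T      |      F      |              F               | T
T  | F  | T  | T  ||      F      |        T        |          F          |     T      |      T      |              T               | F
T  | T  | F  | F  ||      T      |        F        |          T          |     T      |      F      |              F               | T
T  | T  | F  | T  ||      F      |        T        |          F          |     T      |      T      |              T               | F
T  | T  | T  | F  ||      T      |        F        |          T          |     T      |      F      |              F               | T
T  | T  | T  | T  ||      F      |        T        |          F          |     T      |      T      |              T               | F
The formula is true on 6 of the 16 rows.

6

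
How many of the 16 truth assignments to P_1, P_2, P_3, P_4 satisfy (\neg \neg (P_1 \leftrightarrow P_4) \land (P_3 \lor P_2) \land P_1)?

P_1 | P_2 | P_3 | P_4 | φ
--- | --- | --- | --- | -
 T  |  T  |  T  |  T  | T
 T  |  T  |  T  |  F  | F
 T  |  T  |  F  |  T  | T
 T  |  T  |  F  |  F  | F
 T  |  F  |  T  |  T  | T
 T  |  F  |  T  |  F  | F
 T  |  F  |  F  |  T  | F
 T  |  F  |  F  |  F  | F
 F  |  T  |  T  |  T  | F
 F  |  T  |  T  |  F  | F
 F  |  T  |  F  |  T  | F
 F  |  T  |  F  |  F  | F
 F  |  F  |  T  |  T  | F
 F  |  F  |  T  |  F  | F
 F  |  F  |  F  |  T  | F
 F  |  F  |  F  |  F  | F
The formula is true on 3 of the 16 rows.

3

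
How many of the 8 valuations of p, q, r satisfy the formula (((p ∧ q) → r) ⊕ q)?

5

p  q  r  |  (p ∧ q)  ((p ∧ q) → r)  (((p ∧ q) → r) ⊕ q)
1  1  1  |     1           1                 0         
1  1  0  |     1           0                 1         
1  0  1  |     0           1                 1         
1  0  0  |     0           1                 1         
0  1  1  |     0           1                 0         
0  1  0  |     0           1                 0         
0  0  1  |     0           1                 1         
0  0  0  |     0           1                 1         
The formula is true on 5 of the 8 rows.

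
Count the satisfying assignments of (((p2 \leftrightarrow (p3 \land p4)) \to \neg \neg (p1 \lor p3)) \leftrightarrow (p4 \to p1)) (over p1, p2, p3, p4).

p1 | p2 | p3 | p4 || (p3 \land p4) | (p1 \lor p3) | \neg (p1 \lor p3) | \neg \neg (p1 \lor p3) | (p4 \to p1) | φ
T  | T  | T  | T  ||       T       |      T       |         F         |           T            |      T      | T
T  | T  | T  | F  ||       F       |      T       |         F         |           T            |      T      | T
T  | T  | F  | T  ||       F       |      T       |         F         |           T            |      T      | T
T  | T  | F  | F  ||       F       |      T       |         F         |           T            |      T      | T
T  | F  | T  | T  ||       T       |      T       |         F         |           T            |      T      | T
T  | F  | T  | F  ||       F       |      T       |         F         |           T            |      T      | T
T  | F  | F  | T  ||       F       |      T       |         F         |           T            |      T      | T
T  | F  | F  | F  ||       F       |      T       |         F         |           T            |      T      | T
F  | T  | T  | T  ||       T       |      T       |         F         |           T            |      F      | F
F  | T  | T  | F  ||       F       |      T       |         F         |           T            |      T      | T
F  | T  | F  | T  ||       F       |      F       |         T         |           F            |      F      | F
F  | T  | F  | F  ||       F       |      F       |         T         |           F            |      T      | T
F  | F  | T  | T  ||       T       |      T       |         F         |           T            |      F      | F
F  | F  | T  | F  ||       F       |      T       |         F         |           T            |      T      | T
F  | F  | F  | T  ||       F       |      F       |         T         |           F            |      F      | T
F  | F  | F  | F  ||       F       |      F       |         T         |           F            |      T      | F
The formula is true on 12 of the 16 rows.

12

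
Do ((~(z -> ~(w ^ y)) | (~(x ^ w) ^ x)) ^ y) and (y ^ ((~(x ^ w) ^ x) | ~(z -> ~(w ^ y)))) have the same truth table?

x  y  z  w  |  φ  ψ
F  F  F  F  |  T  T
F  F  F  T  |  F  F
F  F  T  F  |  T  T
F  F  T  T  |  T  T
F  T  F  F  |  F  F
F  T  F  T  |  T  T
F  T  T  F  |  F  F
F  T  T  T  |  T  T
T  F  F  F  |  T  T
T  F  F  T  |  F  F
T  F  T  F  |  T  T
T  F  T  T  |  T  T
T  T  F  F  |  F  F
T  T  F  T  |  T  T
T  T  T  F  |  F  F
T  T  T  T  |  T  T
The columns for φ and ψ agree on every row, so they are logically equivalent.

equivalent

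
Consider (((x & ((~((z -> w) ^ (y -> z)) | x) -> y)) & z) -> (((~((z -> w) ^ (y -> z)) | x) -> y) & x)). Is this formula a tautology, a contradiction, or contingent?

tautology

x  y  z  w     (z -> w)  (y -> z)  ((z -> w) ^ (y -> z))  ~((z -> w) ^ (y -> z))  (~((z -> w) ^ (y -> z)) | x)  φ
T  T  T  T        T         T                F                      T                          T                T
T  T  T  F        F         T                T                      F                          T                T
T  T  F  T        T         F                T                      F                          T                T
T  T  F  F        T         F                T                      F                          T                T
T  F  T  T        T         T                F                      T                          T                T
T  F  T  F        F         T                T                      F                          T                T
T  F  F  T        T         T                F                      T                          T                T
T  F  F  F        T         T                F                      T                          T                T
F  T  T  T        T         T                F                      T                          T                T
F  T  T  F        F         T                T                      F                          F                T
F  T  F  T        T         F                T                      F                          F                T
F  T  F  F        T         F                T                      F                          F                T
F  F  T  T        T         T                F                      T                          T                T
F  F  T  F        F         T                T                      F                          F                T
F  F  F  T        T         T                F                      T                          T                T
F  F  F  F        T         T                F                      T                          T                T
Every row is T, so the formula is a tautology.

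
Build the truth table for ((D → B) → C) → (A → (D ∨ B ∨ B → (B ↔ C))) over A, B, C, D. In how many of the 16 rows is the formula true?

A | B | C | D | (D → B) | ((D → B) → C) | (D ∨ B ∨ B) | (B ↔ C) | ((D ∨ B ∨ B) → (B ↔ C)) | φ
- | - | - | - | ------- | ------------- | ----------- | ------- | ----------------------- | -
1 | 1 | 1 | 1 |    1    |       1       |      1      |    1    |            1            | 1
1 | 1 | 1 | 0 |    1    |       1       |      1      |    1    |            1            | 1
1 | 1 | 0 | 1 |    1    |       0       |      1      |    0    |            0            | 1
1 | 1 | 0 | 0 |    1    |       0       |      1      |    0    |            0            | 1
1 | 0 | 1 | 1 |    0    |       1       |      1      |    0    |            0            | 0
1 | 0 | 1 | 0 |    1    |       1       |      0      |    0    |            1            | 1
1 | 0 | 0 | 1 |    0    |       1       |      1      |    1    |            1            | 1
1 | 0 | 0 | 0 |    1    |       0       |      0      |    1    |            1            | 1
0 | 1 | 1 | 1 |    1    |       1       |      1      |    1    |            1            | 1
0 | 1 | 1 | 0 |    1    |       1       |      1      |    1    |            1            | 1
0 | 1 | 0 | 1 |    1    |       0       |      1      |    0    |            0            | 1
0 | 1 | 0 | 0 |    1    |       0       |      1      |    0    |            0            | 1
0 | 0 | 1 | 1 |    0    |       1       |      1      |    0    |            0            | 1
0 | 0 | 1 | 0 |    1    |       1       |      0      |    0    |            1            | 1
0 | 0 | 0 | 1 |    0    |       1       |      1      |    1    |            1            | 1
0 | 0 | 0 | 0 |    1    |       0       |      0      |    1    |            1            | 1
The formula is true on 15 of the 16 rows.

15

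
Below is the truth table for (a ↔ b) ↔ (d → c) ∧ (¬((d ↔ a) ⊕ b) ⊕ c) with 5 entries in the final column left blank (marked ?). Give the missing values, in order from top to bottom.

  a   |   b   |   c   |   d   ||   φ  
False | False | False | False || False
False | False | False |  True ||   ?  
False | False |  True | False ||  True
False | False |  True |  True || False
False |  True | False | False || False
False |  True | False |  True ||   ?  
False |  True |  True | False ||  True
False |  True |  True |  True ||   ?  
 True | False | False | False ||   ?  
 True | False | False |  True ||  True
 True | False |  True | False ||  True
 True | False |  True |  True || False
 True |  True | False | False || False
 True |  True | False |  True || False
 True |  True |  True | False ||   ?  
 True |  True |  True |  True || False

False, True, False, False, True

Row a=False, b=False, c=False, d=True: (a ↔ b) = True, ((d → c) ∧ (¬((d ↔ a) ⊕ b) ⊕ c)) = False, so the formula = False.
Row a=False, b=True, c=False, d=True: (a ↔ b) = False, ((d → c) ∧ (¬((d ↔ a) ⊕ b) ⊕ c)) = False, so the formula = True.
Row a=False, b=True, c=True, d=True: (a ↔ b) = False, ((d → c) ∧ (¬((d ↔ a) ⊕ b) ⊕ c)) = True, so the formula = False.
Row a=True, b=False, c=False, d=False: (a ↔ b) = False, ((d → c) ∧ (¬((d ↔ a) ⊕ b) ⊕ c)) = True, so the formula = False.
Row a=True, b=True, c=True, d=False: (a ↔ b) = True, ((d → c) ∧ (¬((d ↔ a) ⊕ b) ⊕ c)) = True, so the formula = True.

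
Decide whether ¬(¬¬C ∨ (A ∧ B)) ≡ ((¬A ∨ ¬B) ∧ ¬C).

A  B  C  |  φ  ψ
F  F  F  |  T  T
F  F  T  |  F  F
F  T  F  |  T  T
F  T  T  |  F  F
T  F  F  |  T  T
T  F  T  |  F  F
T  T  F  |  F  F
T  T  T  |  F  F
The columns for φ and ψ agree on every row, so they are logically equivalent.

equivalent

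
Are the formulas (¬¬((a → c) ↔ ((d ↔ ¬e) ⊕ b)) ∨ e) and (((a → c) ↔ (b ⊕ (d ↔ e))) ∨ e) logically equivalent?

a | b | c | d | e || φ | ψ
T | T | T | T | T || T | T
T | T | T | T | F || F | T
T | T | T | F | T || T | T
T | T | T | F | F || T | F
T | T | F | T | T || T | T
T | T | F | T | F || T | F
T | T | F | F | T || T | T
T | T | F | F | F || F | T
T | F | T | T | T || T | T
T | F | T | T | F || T | F
T | F | T | F | T || T | T
T | F | T | F | F || F | T
T | F | F | T | T || T | T
T | F | F | T | F || F | T
T | F | F | F | T || T | T
T | F | F | F | F || T | F
F | T | T | T | T || T | T
F | T | T | T | F || F | T
F | T | T | F | T || T | T
F | T | T | F | F || T | F
F | T | F | T | T || T | T
F | T | F | T | F || F | T
F | T | F | F | T || T | T
F | T | F | F | F || T | F
F | F | T | T | T || T | T
F | F | T | T | F || T | F
F | F | T | F | T || T | T
F | F | T | F | F || F | T
F | F | F | T | T || T | T
F | F | F | T | F || T | F
F | F | F | F | T || T | T
F | F | F | F | F || F | T
The columns differ at a=T, b=T, c=T, d=T, e=F (φ=F, ψ=T), so they are not equivalent.

not equivalent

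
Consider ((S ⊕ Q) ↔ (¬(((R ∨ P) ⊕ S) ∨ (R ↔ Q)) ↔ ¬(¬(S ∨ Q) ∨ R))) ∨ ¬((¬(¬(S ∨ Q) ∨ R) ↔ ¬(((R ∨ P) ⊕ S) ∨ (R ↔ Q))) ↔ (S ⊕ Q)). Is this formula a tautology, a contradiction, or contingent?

P | Q | R | S || (S ⊕ Q) | (R ∨ P) | ((R ∨ P) ⊕ S) | (R ↔ Q) | (((R ∨ P) ⊕ S) ∨ (R ↔ Q)) | ¬(((R ∨ P) ⊕ S) ∨ (R ↔ Q)) | (S ∨ Q) | ¬(S ∨ Q) | (¬(S ∨ Q) ∨ R) | ¬(¬(S ∨ Q) ∨ R) | φ
T | T | T | T ||    F    |    T    |       F       |    T    |             T             |             F              |    T    |    F     |       T        |        F        | T
T | T | T | F ||    T    |    T    |       T       |    T    |             T             |             F              |    T    |    F     |       T        |        F        | T
T | T | F | T ||    F    |    T    |       F       |    F    |             F             |             T              |    T    |    F     |       F        |        T        | T
T | T | F | F ||    T    |    T    |       T       |    F    |             T             |             F              |    T    |    F     |       F        |        T        | T
T | F | T | T ||    T    |    T    |       F       |    F    |             F             |             T              |    T    |    F     |       T        |        F        | T
T | F | T | F ||    F    |    T    |       T       |    F    |             T             |             F              |    F    |    T     |       T        |        F        | T
T | F | F | T ||    T    |    T    |       F       |    T    |             T             |             F              |    T    |    F     |       F        |        T        | T
T | F | F | F ||    F    |    T    |       T       |    T    |             T             |             F              |    F    |    T     |       T        |        F        | T
F | T | T | T ||    F    |    T    |       F       |    T    |             T             |             F              |    T    |    F     |       T        |        F        | T
F | T | T | F ||    T    |    T    |       T       |    T    |             T             |             F              |    T    |    F     |       T        |        F        | T
F | T | F | T ||    F    |    F    |       T       |    F    |             T             |             F              |    T    |    F     |       F        |        T        | T
F | T | F | F ||    T    |    F    |       F       |    F    |             F             |             T              |    T    |    F     |       F        |        T        | T
F | F | T | T ||    T    |    T    |       F       |    F    |             F             |             T              |    T    |    F     |       T        |        F        | T
F | F | T | F ||    F    |    T    |       T       |    F    |             T             |             F              |    F    |    T     |       T        |        F        | T
F | F | F | T ||    T    |    F    |       T       |    T    |             T             |             F              |    T    |    F     |       F        |        T        | T
F | F | F | F ||    F    |    F    |       F       |    T    |             T             |             F              |    F    |    T     |       T        |        F        | T
Every row is T, so the formula is a tautology.

tautology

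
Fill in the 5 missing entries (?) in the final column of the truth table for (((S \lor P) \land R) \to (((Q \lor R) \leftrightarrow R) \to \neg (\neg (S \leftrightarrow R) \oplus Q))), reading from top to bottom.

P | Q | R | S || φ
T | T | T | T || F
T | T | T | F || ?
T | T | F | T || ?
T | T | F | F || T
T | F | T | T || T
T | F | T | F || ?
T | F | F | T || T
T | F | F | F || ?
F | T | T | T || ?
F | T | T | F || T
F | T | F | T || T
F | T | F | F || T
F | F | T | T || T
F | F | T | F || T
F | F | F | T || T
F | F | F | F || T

T, T, F, T, F

Row P=T, Q=T, R=T, S=F: ((S \lor P) \land R) = T, (((Q \lor R) \leftrightarrow R) \to \neg (\neg (S \leftrightarrow R) \oplus Q)) = T, so the formula = T.
Row P=T, Q=T, R=F, S=T: ((S \lor P) \land R) = F, (((Q \lor R) \leftrightarrow R) \to \neg (\neg (S \leftrightarrow R) \oplus Q)) = T, so the formula = T.
Row P=T, Q=F, R=T, S=F: ((S \lor P) \land R) = T, (((Q \lor R) \leftrightarrow R) \to \neg (\neg (S \leftrightarrow R) \oplus Q)) = F, so the formula = F.
Row P=T, Q=F, R=F, S=F: ((S \lor P) \land R) = F, (((Q \lor R) \leftrightarrow R) \to \neg (\neg (S \leftrightarrow R) \oplus Q)) = T, so the formula = T.
Row P=F, Q=T, R=T, S=T: ((S \lor P) \land R) = T, (((Q \lor R) \leftrightarrow R) \to \neg (\neg (S \leftrightarrow R) \oplus Q)) = F, so the formula = F.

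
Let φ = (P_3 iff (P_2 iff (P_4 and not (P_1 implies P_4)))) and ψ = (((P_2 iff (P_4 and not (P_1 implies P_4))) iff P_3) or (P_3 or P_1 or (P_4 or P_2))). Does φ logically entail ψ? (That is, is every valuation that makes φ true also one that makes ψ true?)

yes

P_1  P_2  P_3  P_4  |  φ  ψ
 0    0    0    0   |  0  0
 0    0    0    1   |  0  1
 0    0    1    0   |  1  1
 0    0    1    1   |  1  1
 0    1    0    0   |  1  1
 0    1    0    1   |  1  1
 0    1    1    0   |  0  1
 0    1    1    1   |  0  1
 1    0    0    0   |  0  1
 1    0    0    1   |  0  1
 1    0    1    0   |  1  1
 1    0    1    1   |  1  1
 1    1    0    0   |  1  1
 1    1    0    1   |  1  1
 1    1    1    0   |  0  1
 1    1    1    1   |  0  1
In every row where φ is true, ψ is also true, so φ ⊨ ψ.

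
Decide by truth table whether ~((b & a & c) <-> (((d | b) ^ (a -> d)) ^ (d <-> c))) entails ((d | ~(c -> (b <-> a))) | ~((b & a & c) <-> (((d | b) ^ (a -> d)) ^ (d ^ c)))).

no

a  b  c  d  |  φ  ψ
0  0  0  0  |  0  1
0  0  0  1  |  0  1
0  0  1  0  |  1  0
0  0  1  1  |  1  1
0  1  0  0  |  1  0
0  1  0  1  |  0  1
0  1  1  0  |  0  1
0  1  1  1  |  1  1
1  0  0  0  |  1  0
1  0  0  1  |  0  1
1  0  1  0  |  0  1
1  0  1  1  |  1  1
1  1  0  0  |  0  1
1  1  0  1  |  0  1
1  1  1  0  |  0  1
1  1  1  1  |  0  1
At a=0, b=0, c=1, d=0 we have φ true but ψ false, so φ does not entail ψ.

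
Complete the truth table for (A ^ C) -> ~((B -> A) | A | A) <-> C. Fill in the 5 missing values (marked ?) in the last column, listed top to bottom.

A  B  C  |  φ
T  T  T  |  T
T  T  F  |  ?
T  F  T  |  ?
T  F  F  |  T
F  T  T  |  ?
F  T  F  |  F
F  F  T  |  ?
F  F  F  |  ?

T, T, T, F, F

Row A=T, B=T, C=F: ((A ^ C) -> ~((B -> A) | A | A)) = F, so the formula = T.
Row A=T, B=F, C=T: ((A ^ C) -> ~((B -> A) | A | A)) = T, so the formula = T.
Row A=F, B=T, C=T: ((A ^ C) -> ~((B -> A) | A | A)) = T, so the formula = T.
Row A=F, B=F, C=T: ((A ^ C) -> ~((B -> A) | A | A)) = F, so the formula = F.
Row A=F, B=F, C=F: ((A ^ C) -> ~((B -> A) | A | A)) = T, so the formula = F.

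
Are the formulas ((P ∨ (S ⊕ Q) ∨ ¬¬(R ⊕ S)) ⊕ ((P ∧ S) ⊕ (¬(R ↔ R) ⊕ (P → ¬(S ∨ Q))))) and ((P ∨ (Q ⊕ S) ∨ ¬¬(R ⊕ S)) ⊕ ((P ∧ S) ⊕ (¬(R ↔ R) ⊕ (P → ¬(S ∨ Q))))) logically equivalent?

  P   |   Q   |   R   |   S   |   φ   |   ψ  
----- | ----- | ----- | ----- | ----- | -----
 True |  True |  True |  True | False | False
 True |  True |  True | False |  True |  True
 True |  True | False |  True | False | False
 True |  True | False | False |  True |  True
 True | False |  True |  True | False | False
 True | False |  True | False | False | False
 True | False | False |  True | False | False
 True | False | False | False | False | False
False |  True |  True |  True |  True |  True
False |  True |  True | False | False | False
False |  True | False |  True | False | False
False |  True | False | False | False | False
False | False |  True |  True | False | False
False | False |  True | False | False | False
False | False | False |  True | False | False
False | False | False | False |  True |  True
The columns for φ and ψ agree on every row, so they are logically equivalent.

equivalent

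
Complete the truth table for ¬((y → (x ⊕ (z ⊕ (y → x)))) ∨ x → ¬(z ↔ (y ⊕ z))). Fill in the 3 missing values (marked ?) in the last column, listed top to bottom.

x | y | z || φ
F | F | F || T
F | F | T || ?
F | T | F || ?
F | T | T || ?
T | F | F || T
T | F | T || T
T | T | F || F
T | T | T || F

Row x=F, y=F, z=T: ((y → (x ⊕ (z ⊕ (y → x)))) ∨ x) = T, ¬(z ↔ (y ⊕ z)) = F, ((y → (x ⊕ (z ⊕ (y → x)))) ∨ x → ¬(z ↔ (y ⊕ z))) = F, so the formula = T.
Row x=F, y=T, z=F: ((y → (x ⊕ (z ⊕ (y → x)))) ∨ x) = F, ¬(z ↔ (y ⊕ z)) = T, ((y → (x ⊕ (z ⊕ (y → x)))) ∨ x → ¬(z ↔ (y ⊕ z))) = T, so the formula = F.
Row x=F, y=T, z=T: ((y → (x ⊕ (z ⊕ (y → x)))) ∨ x) = T, ¬(z ↔ (y ⊕ z)) = T, ((y → (x ⊕ (z ⊕ (y → x)))) ∨ x → ¬(z ↔ (y ⊕ z))) = T, so the formula = F.

T, F, F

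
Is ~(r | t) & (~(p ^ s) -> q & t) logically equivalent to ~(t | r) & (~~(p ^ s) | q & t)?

equivalent

p | q | r | s | t || φ | ψ
0 | 0 | 0 | 0 | 0 || 0 | 0
0 | 0 | 0 | 0 | 1 || 0 | 0
0 | 0 | 0 | 1 | 0 || 1 | 1
0 | 0 | 0 | 1 | 1 || 0 | 0
0 | 0 | 1 | 0 | 0 || 0 | 0
0 | 0 | 1 | 0 | 1 || 0 | 0
0 | 0 | 1 | 1 | 0 || 0 | 0
0 | 0 | 1 | 1 | 1 || 0 | 0
0 | 1 | 0 | 0 | 0 || 0 | 0
0 | 1 | 0 | 0 | 1 || 0 | 0
0 | 1 | 0 | 1 | 0 || 1 | 1
0 | 1 | 0 | 1 | 1 || 0 | 0
0 | 1 | 1 | 0 | 0 || 0 | 0
0 | 1 | 1 | 0 | 1 || 0 | 0
0 | 1 | 1 | 1 | 0 || 0 | 0
0 | 1 | 1 | 1 | 1 || 0 | 0
1 | 0 | 0 | 0 | 0 || 1 | 1
1 | 0 | 0 | 0 | 1 || 0 | 0
1 | 0 | 0 | 1 | 0 || 0 | 0
1 | 0 | 0 | 1 | 1 || 0 | 0
1 | 0 | 1 | 0 | 0 || 0 | 0
1 | 0 | 1 | 0 | 1 || 0 | 0
1 | 0 | 1 | 1 | 0 || 0 | 0
1 | 0 | 1 | 1 | 1 || 0 | 0
1 | 1 | 0 | 0 | 0 || 1 | 1
1 | 1 | 0 | 0 | 1 || 0 | 0
1 | 1 | 0 | 1 | 0 || 0 | 0
1 | 1 | 0 | 1 | 1 || 0 | 0
1 | 1 | 1 | 0 | 0 || 0 | 0
1 | 1 | 1 | 0 | 1 || 0 | 0
1 | 1 | 1 | 1 | 0 || 0 | 0
1 | 1 | 1 | 1 | 1 || 0 | 0
The columns for φ and ψ agree on every row, so they are logically equivalent.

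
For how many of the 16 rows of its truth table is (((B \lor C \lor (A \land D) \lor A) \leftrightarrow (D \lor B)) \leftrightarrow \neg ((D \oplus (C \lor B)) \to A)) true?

4

A  B  C  D  |  φ
T  T  T  T  |  F
T  T  T  F  |  F
T  T  F  T  |  F
T  T  F  F  |  F
T  F  T  T  |  F
T  F  T  F  |  T
T  F  F  T  |  F
T  F  F  F  |  T
F  T  T  T  |  F
F  T  T  F  |  T
F  T  F  T  |  F
F  T  F  F  |  T
F  F  T  T  |  F
F  F  T  F  |  F
F  F  F  T  |  F
F  F  F  F  |  F
The formula is true on 4 of the 16 rows.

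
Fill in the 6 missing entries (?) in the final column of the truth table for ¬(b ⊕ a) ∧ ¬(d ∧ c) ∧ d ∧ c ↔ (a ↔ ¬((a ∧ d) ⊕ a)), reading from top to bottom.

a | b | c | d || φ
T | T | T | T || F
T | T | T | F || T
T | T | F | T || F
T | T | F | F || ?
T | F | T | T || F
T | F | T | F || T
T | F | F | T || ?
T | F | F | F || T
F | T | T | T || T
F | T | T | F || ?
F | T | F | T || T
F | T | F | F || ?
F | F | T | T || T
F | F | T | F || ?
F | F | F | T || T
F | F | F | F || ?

Row a=T, b=T, c=F, d=F: (¬(b ⊕ a) ∧ ¬(d ∧ c) ∧ d ∧ c) = F, (a ↔ ¬((a ∧ d) ⊕ a)) = F, so the formula = T.
Row a=T, b=F, c=F, d=T: (¬(b ⊕ a) ∧ ¬(d ∧ c) ∧ d ∧ c) = F, (a ↔ ¬((a ∧ d) ⊕ a)) = T, so the formula = F.
Row a=F, b=T, c=T, d=F: (¬(b ⊕ a) ∧ ¬(d ∧ c) ∧ d ∧ c) = F, (a ↔ ¬((a ∧ d) ⊕ a)) = F, so the formula = T.
Row a=F, b=T, c=F, d=F: (¬(b ⊕ a) ∧ ¬(d ∧ c) ∧ d ∧ c) = F, (a ↔ ¬((a ∧ d) ⊕ a)) = F, so the formula = T.
Row a=F, b=F, c=T, d=F: (¬(b ⊕ a) ∧ ¬(d ∧ c) ∧ d ∧ c) = F, (a ↔ ¬((a ∧ d) ⊕ a)) = F, so the formula = T.
Row a=F, b=F, c=F, d=F: (¬(b ⊕ a) ∧ ¬(d ∧ c) ∧ d ∧ c) = F, (a ↔ ¬((a ∧ d) ⊕ a)) = F, so the formula = T.

T, F, T, T, T, T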